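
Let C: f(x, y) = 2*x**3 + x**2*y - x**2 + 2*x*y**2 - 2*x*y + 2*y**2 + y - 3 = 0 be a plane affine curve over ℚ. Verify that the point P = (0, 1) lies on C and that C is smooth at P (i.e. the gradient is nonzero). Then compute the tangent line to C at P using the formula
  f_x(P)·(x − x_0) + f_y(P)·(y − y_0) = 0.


Tangent line at P: 5*y - 5 = 0.

Step 1: f(0, 1) = 0, so P lies on C.
Step 2: partial derivatives
  f_x(x, y) = 6*x**2 + 2*x*y - 2*x + 2*y**2 - 2*y, f_y(x, y) = x**2 + 4*x*y - 2*x + 4*y + 1.
  f_x(P) = 0, f_y(P) = 5 (gradient nonzero, so P is smooth).
Step 3: tangent line at P: 0·(x − 0) + 5·(y − 1) = 0.
Expanding: 5*y - 5 = 0.


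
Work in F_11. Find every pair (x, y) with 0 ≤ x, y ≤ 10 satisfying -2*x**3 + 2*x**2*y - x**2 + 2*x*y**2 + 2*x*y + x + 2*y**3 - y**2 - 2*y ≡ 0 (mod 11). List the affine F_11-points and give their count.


Affine F_11-points: {(0, 0), (1, 2), (2, 4), (4, 7), (5, 5), (6, 0), (6, 5), (6, 6), (7, 2), (8, 9), (9, 4), (10, 0), (10, 2), (10, 5)}; count = 14.

For each of the 121 pairs (x, y) ∈ F_11², evaluate f(x, y) mod 11. Record the zeros.
  x = 0: [0↦0, 1↦10, 2↦8, 3↦6, 4↦5, 5↦6, 6↦10, 7↦7, 8↦9, 9↦6, 10↦10]  zeros at y ∈ {0}
  x = 1: [0↦9, 1↦3, 2↦0, 3↦1, 4↦7, 5↦8, 6↦5, 7↦10, 8↦2, 9↦4, 10↦6]  zeros at y ∈ {2}
  x = 2: [0↦4, 1↦8, 2↦8, 3↦5, 4↦0, 5↦5, 6↦10, 7↦5, 8↦2, 9↦2, 10↦6]  zeros at y ∈ {4}
  x = 3: [0↦6, 1↦2, 2↦9, 3↦6, 4↦5, 5↦7, 6↦2, 7↦2, 8↦8, 9↦10, 10↦9]  zeros at y ∈ ∅
  x = 4: [0↦3, 1↦6, 2↦2, 3↦3, 4↦10, 5↦2, 6↦2, 7↦0, 8↦8, 9↦5, 10↦3]  zeros at y ∈ {7}
  x = 5: [0↦5, 1↦8, 2↦8, 3↦6, 4↦3, 5↦0, 6↦9, 7↦9, 8↦1, 9↦8, 10↦9]  zeros at y ∈ {5}
  x = 6: [0↦0, 1↦7, 2↦4, 3↦3, 4↦5, 5↦0, 6↦0, 7↦6, 8↦8, 9↦7, 10↦4]  zeros at y ∈ {0, 5, 6}
  x = 7: [0↦9, 1↦2, 2↦0, 3↦4, 4↦4, 5↦1, 6↦7, 7↦1, 8↦6, 9↦1, 10↦9]  zeros at y ∈ {2}
  x = 8: [0↦9, 1↦3, 2↦6, 3↦8, 4↦10, 5↦2, 6↦7, 7↦4, 8↦5, 9↦0, 10↦1]  zeros at y ∈ {9}
  x = 9: [0↦10, 1↦9, 2↦10, 3↦3, 4↦0, 5↦2, 6↦10, 7↦3, 8↦4, 9↦3, 10↦1]  zeros at y ∈ {4}
  x = 10: [0↦0, 1↦8, 2↦0, 3↦10, 4↦6, 5↦0, 6↦4, 7↦8, 8↦2, 9↦9, 10↦8]  zeros at y ∈ {0, 2, 5}
Collecting zeros: affine points = {(0, 0), (1, 2), (2, 4), (4, 7), (5, 5), (6, 0), (6, 5), (6, 6), (7, 2), (8, 9), (9, 4), (10, 0), (10, 2), (10, 5)}.
Total count |C(F_11)_aff| = 14.


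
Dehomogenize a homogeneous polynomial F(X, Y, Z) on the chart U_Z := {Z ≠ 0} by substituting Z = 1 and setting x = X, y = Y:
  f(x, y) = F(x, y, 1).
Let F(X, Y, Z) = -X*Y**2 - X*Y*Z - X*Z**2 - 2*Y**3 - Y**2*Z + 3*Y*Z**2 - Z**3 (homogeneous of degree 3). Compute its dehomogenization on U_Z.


f(x, y) = -x*y**2 - x*y - x - 2*y**3 - y**2 + 3*y - 1

On U_Z we set Z = 1. Each monomial c·X^i·Y^j·Z^k in F becomes c·x^i·y^j·1^k = c·x^i·y^j.
Substituting Z = 1: F(X, Y, 1) = -x*y**2 - x*y - x - 2*y**3 - y**2 + 3*y - 1.
Note: deg(f) ≤ deg(F) = 3; strict inequality happens when F is divisible by Z (lost terms).


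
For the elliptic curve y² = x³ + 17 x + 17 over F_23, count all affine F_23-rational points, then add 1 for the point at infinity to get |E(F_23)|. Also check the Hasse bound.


Affine points = {(1, 9), (1, 14), (2, 6), (2, 17), (3, 7), (3, 16), (6, 6), (6, 17), (9, 5), (9, 18), (14, 3), (14, 20), (15, 6), (15, 17), (19, 0), (20, 10), (20, 13)}; affine count = 17; |E(F_23)| = 18.

Discriminant check: Δ ∝ 4a³ + 27b² = 4·17³ + 27·17² = 4·4913 + 27·289 ≡ 16 (mod 23). Nonzero ⇒ E is nonsingular.
For each x ∈ F_23, compute rhs = x³ + 17·x + 17 mod 23, then count y ∈ F_23 with y² ≡ rhs.
  x = 0: rhs = 17, matching y values: none (0 points).
  x = 1: rhs = 12, matching y values: 9, 14 (2 points).
  x = 2: rhs = 13, matching y values: 6, 17 (2 points).
  x = 3: rhs = 3, matching y values: 7, 16 (2 points).
  x = 4: rhs = 11, matching y values: none (0 points).
  x = 5: rhs = 20, matching y values: none (0 points).
  x = 6: rhs = 13, matching y values: 6, 17 (2 points).
  x = 7: rhs = 19, matching y values: none (0 points).
  x = 8: rhs = 21, matching y values: none (0 points).
  x = 9: rhs = 2, matching y values: 5, 18 (2 points).
  x = 10: rhs = 14, matching y values: none (0 points).
  x = 11: rhs = 17, matching y values: none (0 points).
  x = 12: rhs = 17, matching y values: none (0 points).
  x = 13: rhs = 20, matching y values: none (0 points).
  x = 14: rhs = 9, matching y values: 3, 20 (2 points).
  x = 15: rhs = 13, matching y values: 6, 17 (2 points).
  x = 16: rhs = 15, matching y values: none (0 points).
  x = 17: rhs = 21, matching y values: none (0 points).
  x = 18: rhs = 14, matching y values: none (0 points).
  x = 19: rhs = 0, matching y values: 0 (1 points).
  x = 20: rhs = 8, matching y values: 10, 13 (2 points).
  x = 21: rhs = 21, matching y values: none (0 points).
  x = 22: rhs = 22, matching y values: none (0 points).
Total affine count: 17.
Full point count |E(F_23)| = 17 + 1 = 18.
Hasse bound: |18 − (23+1)| = |-6| = 6 ≤ 2√23 ≈ 9.5917 ✓.


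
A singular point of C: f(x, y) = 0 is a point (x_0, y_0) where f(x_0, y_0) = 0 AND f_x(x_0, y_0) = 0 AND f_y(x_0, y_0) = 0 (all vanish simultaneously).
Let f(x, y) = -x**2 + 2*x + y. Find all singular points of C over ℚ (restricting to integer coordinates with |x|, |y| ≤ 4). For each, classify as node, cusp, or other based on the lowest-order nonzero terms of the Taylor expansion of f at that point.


No singular points in the scanned grid; C is smooth there.

Compute partial derivatives:
  f_x = 2 - 2*x.
  f_y = 1.
f_y = 1 is a nonzero constant, so f_y never vanishes: no point (x, y) can satisfy f = f_x = f_y = 0. In particular no (x, y) ∈ {−4, ..., 4}² is singular; the curve is smooth.


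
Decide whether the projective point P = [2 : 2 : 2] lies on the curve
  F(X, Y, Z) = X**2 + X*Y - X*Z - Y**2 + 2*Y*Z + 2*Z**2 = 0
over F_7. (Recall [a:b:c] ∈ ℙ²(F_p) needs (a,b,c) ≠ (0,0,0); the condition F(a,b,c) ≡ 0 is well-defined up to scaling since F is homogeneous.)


F(2,2,2) ≡ 2 (mod 7); P is NOT on the curve.

Evaluate F(2, 2, 2) term-by-term (mod 7).
  X**2 ↦ 1·4·1·1 = 4
  X*Y ↦ 1·2·2·1 = 4
  -X*Z ↦ -1·2·1·2 = -4
  -Y**2 ↦ -1·1·4·1 = -4
  2*Y*Z ↦ 2·1·2·2 = 8
  2*Z**2 ↦ 2·1·1·4 = 8
Sum: F(2, 2, 2) = (4) + (4) + (-4) + (-4) + (8) + (8) = 16.
Reducing mod 7: 16 ≡ 2 (mod 7).
Since F(a, b, c) ≡ 2 ≠ 0 (mod 7), P does NOT lie on the curve.


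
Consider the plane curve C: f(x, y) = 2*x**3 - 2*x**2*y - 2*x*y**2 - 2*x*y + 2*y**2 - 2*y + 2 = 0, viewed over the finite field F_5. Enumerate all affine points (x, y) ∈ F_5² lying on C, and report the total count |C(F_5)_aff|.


Affine F_5-points: {(1, 4), (2, 4), (4, 0), (4, 3)}; count = 4.

For each of the 25 pairs (x, y) ∈ F_5², evaluate f(x, y) mod 5. Record the zeros.
  x = 0: [0↦2, 1↦2, 2↦1, 3↦4, 4↦1]  zeros at y ∈ ∅
  x = 1: [0↦4, 1↦3, 2↦2, 3↦1, 4↦0]  zeros at y ∈ {4}
  x = 2: [0↦3, 1↦2, 2↦2, 3↦3, 4↦0]  zeros at y ∈ {4}
  x = 3: [0↦1, 1↦1, 2↦3, 3↦2, 4↦3]  zeros at y ∈ ∅
  x = 4: [0↦0, 1↦2, 2↦2, 3↦0, 4↦1]  zeros at y ∈ {0, 3}
Collecting zeros: affine points = {(1, 4), (2, 4), (4, 0), (4, 3)}.
Total count |C(F_5)_aff| = 4.


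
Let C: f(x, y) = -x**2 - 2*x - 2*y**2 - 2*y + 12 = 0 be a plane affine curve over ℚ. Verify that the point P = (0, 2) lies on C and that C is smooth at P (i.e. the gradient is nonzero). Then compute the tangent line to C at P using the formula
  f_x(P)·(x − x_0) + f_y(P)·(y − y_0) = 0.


Tangent line at P: -2*x - 10*y + 20 = 0.

Step 1: f(0, 2) = 0, so P lies on C.
Step 2: partial derivatives
  f_x(x, y) = -2*x - 2, f_y(x, y) = -4*y - 2.
  f_x(P) = -2, f_y(P) = -10 (gradient nonzero, so P is smooth).
Step 3: tangent line at P: -2·(x − 0) + -10·(y − 2) = 0.
Expanding: -2*x - 10*y + 20 = 0.


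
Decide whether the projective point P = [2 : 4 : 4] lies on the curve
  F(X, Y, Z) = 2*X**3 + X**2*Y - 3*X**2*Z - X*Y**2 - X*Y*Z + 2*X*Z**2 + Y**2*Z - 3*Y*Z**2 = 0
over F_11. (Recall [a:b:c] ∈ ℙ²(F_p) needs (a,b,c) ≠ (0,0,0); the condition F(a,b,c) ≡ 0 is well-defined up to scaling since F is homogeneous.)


F(2,4,4) ≡ 10 (mod 11); P is NOT on the curve.

Evaluate F(2, 4, 4) term-by-term (mod 11).
  2*X**3 ↦ 2·8·1·1 = 16
  X**2*Y ↦ 1·4·4·1 = 16
  -3*X**2*Z ↦ -3·4·1·4 = -48
  -X*Y**2 ↦ -1·2·16·1 = -32
  -X*Y*Z ↦ -1·2·4·4 = -32
  2*X*Z**2 ↦ 2·2·1·16 = 64
  Y**2*Z ↦ 1·1·16·4 = 64
  -3*Y*Z**2 ↦ -3·1·4·16 = -192
Sum: F(2, 4, 4) = (16) + (16) + (-48) + (-32) + (-32) + (64) + (64) + (-192) = -144.
Reducing mod 11: -144 ≡ 10 (mod 11).
Since F(a, b, c) ≡ 10 ≠ 0 (mod 11), P does NOT lie on the curve.


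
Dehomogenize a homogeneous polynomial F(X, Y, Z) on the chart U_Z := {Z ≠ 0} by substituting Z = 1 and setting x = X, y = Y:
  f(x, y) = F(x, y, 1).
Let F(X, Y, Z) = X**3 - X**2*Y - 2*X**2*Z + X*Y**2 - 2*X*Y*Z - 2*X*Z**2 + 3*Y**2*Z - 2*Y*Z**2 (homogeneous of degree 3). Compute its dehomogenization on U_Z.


f(x, y) = x**3 - x**2*y - 2*x**2 + x*y**2 - 2*x*y - 2*x + 3*y**2 - 2*y

On U_Z we set Z = 1. Each monomial c·X^i·Y^j·Z^k in F becomes c·x^i·y^j·1^k = c·x^i·y^j.
Substituting Z = 1: F(X, Y, 1) = x**3 - x**2*y - 2*x**2 + x*y**2 - 2*x*y - 2*x + 3*y**2 - 2*y.
Note: deg(f) ≤ deg(F) = 3; strict inequality happens when F is divisible by Z (lost terms).


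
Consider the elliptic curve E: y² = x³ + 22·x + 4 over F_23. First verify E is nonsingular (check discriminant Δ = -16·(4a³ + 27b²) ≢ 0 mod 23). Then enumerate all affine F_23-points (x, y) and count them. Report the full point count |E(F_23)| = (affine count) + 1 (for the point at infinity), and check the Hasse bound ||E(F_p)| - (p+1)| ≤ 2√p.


Affine points = {(0, 2), (0, 21), (1, 2), (1, 21), (4, 8), (4, 15), (5, 3), (5, 20), (7, 8), (7, 15), (8, 5), (8, 18), (11, 6), (11, 17), (12, 8), (12, 15), (13, 7), (13, 16), (15, 11), (15, 12), (16, 6), (16, 17), (17, 1), (17, 22), (19, 6), (19, 17), (20, 7), (20, 16), (22, 2), (22, 21)}; affine count = 30; |E(F_23)| = 31.

Discriminant check: Δ ∝ 4a³ + 27b² = 4·22³ + 27·4² = 4·10648 + 27·16 ≡ 14 (mod 23). Nonzero ⇒ E is nonsingular.
For each x ∈ F_23, compute rhs = x³ + 22·x + 4 mod 23, then count y ∈ F_23 with y² ≡ rhs.
  x = 0: rhs = 4, matching y values: 2, 21 (2 points).
  x = 1: rhs = 4, matching y values: 2, 21 (2 points).
  x = 2: rhs = 10, matching y values: none (0 points).
  x = 3: rhs = 5, matching y values: none (0 points).
  x = 4: rhs = 18, matching y values: 8, 15 (2 points).
  x = 5: rhs = 9, matching y values: 3, 20 (2 points).
  x = 6: rhs = 7, matching y values: none (0 points).
  x = 7: rhs = 18, matching y values: 8, 15 (2 points).
  x = 8: rhs = 2, matching y values: 5, 18 (2 points).
  x = 9: rhs = 11, matching y values: none (0 points).
  x = 10: rhs = 5, matching y values: none (0 points).
  x = 11: rhs = 13, matching y values: 6, 17 (2 points).
  x = 12: rhs = 18, matching y values: 8, 15 (2 points).
  x = 13: rhs = 3, matching y values: 7, 16 (2 points).
  x = 14: rhs = 20, matching y values: none (0 points).
  x = 15: rhs = 6, matching y values: 11, 12 (2 points).
  x = 16: rhs = 13, matching y values: 6, 17 (2 points).
  x = 17: rhs = 1, matching y values: 1, 22 (2 points).
  x = 18: rhs = 22, matching y values: none (0 points).
  x = 19: rhs = 13, matching y values: 6, 17 (2 points).
  x = 20: rhs = 3, matching y values: 7, 16 (2 points).
  x = 21: rhs = 21, matching y values: none (0 points).
  x = 22: rhs = 4, matching y values: 2, 21 (2 points).
Total affine count: 30.
Full point count |E(F_23)| = 30 + 1 = 31.
Hasse bound: |31 − (23+1)| = |7| = 7 ≤ 2√23 ≈ 9.5917 ✓.


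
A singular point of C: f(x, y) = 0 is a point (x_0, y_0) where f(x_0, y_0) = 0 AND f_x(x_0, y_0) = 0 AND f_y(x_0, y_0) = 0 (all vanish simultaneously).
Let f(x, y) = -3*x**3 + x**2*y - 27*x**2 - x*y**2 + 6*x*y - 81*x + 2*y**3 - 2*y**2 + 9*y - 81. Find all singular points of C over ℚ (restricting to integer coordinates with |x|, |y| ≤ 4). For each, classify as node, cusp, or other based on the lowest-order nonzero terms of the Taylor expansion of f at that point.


Singular points: {(-3, 0)}; classification: cusp.

Compute partial derivatives:
  f_x = -9*x**2 + 2*x*y - 54*x - y**2 + 6*y - 81.
  f_y = x**2 - 2*x*y + 6*x + 6*y**2 - 4*y + 9.
Scan x_0 ∈ {−4, ..., 4}. For each x_0, f_y(x_0, y) is a polynomial in y; find its integer roots y ∈ {−4, ..., 4}, then test f_x and f at those candidates.
  x = -4: f_y(-4, y) = 6*y**2 + 4*y + 1; no integer root y with |y| ≤ 4.
  x = -3: f_y(-3, y) = 6*y**2 + 2*y; vanishes at y ∈ {0}. (-3, 0): f_x = 0, f = 0 — SINGULAR.
  x = -2: f_y(-2, y) = 6*y**2 + 1; no integer root y with |y| ≤ 4.
  x = -1: f_y(-1, y) = 6*y**2 - 2*y + 4; no integer root y with |y| ≤ 4.
  x = 0: f_y(0, y) = 6*y**2 - 4*y + 9; no integer root y with |y| ≤ 4.
  x = 1: f_y(1, y) = 6*y**2 - 6*y + 16; no integer root y with |y| ≤ 4.
  x = 2: f_y(2, y) = 6*y**2 - 8*y + 25; no integer root y with |y| ≤ 4.
  x = 3: f_y(3, y) = 6*y**2 - 10*y + 36; no integer root y with |y| ≤ 4.
  x = 4: f_y(4, y) = 6*y**2 - 12*y + 49; no integer root y with |y| ≤ 4.
Only singular point on the grid: (-3, 0).
Classify: substitute x = -3 + u, y = 0 + v and expand: f = -3*u**3 + u**2*v - u*v**2 + 2*v**3 + v**2.
No constant or linear terms (consistent with a singular point). Quadratic part: v**2. Cubic part: -3*u**3 + u**2*v - u*v**2 + 2*v**3.
The quadratic part v**2 is a perfect square, so there is a single (double) tangent line v = 0, i.e. y = 0. Restricting the cubic part to that line (v = 0) leaves -3*u**3 ≠ 0, so f is not divisible by v and the branch is v² ≈ 3*u**3 to lowest order — this is a cusp.
Classification: cusp.


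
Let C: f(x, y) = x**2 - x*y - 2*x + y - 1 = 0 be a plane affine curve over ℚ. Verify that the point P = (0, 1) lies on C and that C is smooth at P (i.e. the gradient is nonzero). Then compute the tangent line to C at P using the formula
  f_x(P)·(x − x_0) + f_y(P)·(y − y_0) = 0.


Tangent line at P: -3*x + y - 1 = 0.

Step 1: f(0, 1) = 0, so P lies on C.
Step 2: partial derivatives
  f_x(x, y) = 2*x - y - 2, f_y(x, y) = 1 - x.
  f_x(P) = -3, f_y(P) = 1 (gradient nonzero, so P is smooth).
Step 3: tangent line at P: -3·(x − 0) + 1·(y − 1) = 0.
Expanding: -3*x + y - 1 = 0.


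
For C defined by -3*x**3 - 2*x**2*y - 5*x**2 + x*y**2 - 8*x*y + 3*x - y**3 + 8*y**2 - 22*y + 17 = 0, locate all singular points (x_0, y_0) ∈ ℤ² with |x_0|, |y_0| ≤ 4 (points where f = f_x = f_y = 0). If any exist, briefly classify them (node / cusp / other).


Singular points: {(-1, 2)}; classification: cusp.

Compute partial derivatives:
  f_x = -9*x**2 - 4*x*y - 10*x + y**2 - 8*y + 3.
  f_y = -2*x**2 + 2*x*y - 8*x - 3*y**2 + 16*y - 22.
Scan x_0 ∈ {−4, ..., 4}. For each x_0, f_y(x_0, y) is a polynomial in y; find its integer roots y ∈ {−4, ..., 4}, then test f_x and f at those candidates.
  x = -4: f_y(-4, y) = -3*y**2 + 8*y - 22; no integer root y with |y| ≤ 4.
  x = -3: f_y(-3, y) = -3*y**2 + 10*y - 16; no integer root y with |y| ≤ 4.
  x = -2: f_y(-2, y) = -3*y**2 + 12*y - 14; no integer root y with |y| ≤ 4.
  x = -1: f_y(-1, y) = -3*y**2 + 14*y - 16; vanishes at y ∈ {2}. (-1, 2): f_x = 0, f = 0 — SINGULAR.
  x = 0: f_y(0, y) = -3*y**2 + 16*y - 22; no integer root y with |y| ≤ 4.
  x = 1: f_y(1, y) = -3*y**2 + 18*y - 32; no integer root y with |y| ≤ 4.
  x = 2: f_y(2, y) = -3*y**2 + 20*y - 46; no integer root y with |y| ≤ 4.
  x = 3: f_y(3, y) = -3*y**2 + 22*y - 64; no integer root y with |y| ≤ 4.
  x = 4: f_y(4, y) = -3*y**2 + 24*y - 86; no integer root y with |y| ≤ 4.
Only singular point on the grid: (-1, 2).
Classify: substitute x = -1 + u, y = 2 + v and expand: f = -3*u**3 - 2*u**2*v + u*v**2 - v**3 + v**2.
No constant or linear terms (consistent with a singular point). Quadratic part: v**2. Cubic part: -3*u**3 - 2*u**2*v + u*v**2 - v**3.
The quadratic part v**2 is a perfect square, so there is a single (double) tangent line v = 0, i.e. y = 2. Restricting the cubic part to that line (v = 0) leaves -3*u**3 ≠ 0, so f is not divisible by v and the branch is v² ≈ 3*u**3 to lowest order — this is a cusp.
Classification: cusp.


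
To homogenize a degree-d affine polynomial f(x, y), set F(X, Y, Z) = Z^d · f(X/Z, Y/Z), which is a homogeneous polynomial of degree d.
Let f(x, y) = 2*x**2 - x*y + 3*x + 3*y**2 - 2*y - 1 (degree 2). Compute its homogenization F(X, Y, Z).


F(X, Y, Z) = 2*X**2 - X*Y + 3*X*Z + 3*Y**2 - 2*Y*Z - Z**2

deg(f) = 2.
Substitute x = X/Z, y = Y/Z into f, then multiply by Z^2.
  monomial 2·x^2·y^0 ↦ 2·X^2·Y^0·Z^0.
  monomial -1·x^1·y^1 ↦ -1·X^1·Y^1·Z^0.
  monomial 3·x^1·y^0 ↦ 3·X^1·Y^0·Z^1.
  monomial 3·x^0·y^2 ↦ 3·X^0·Y^2·Z^0.
  monomial -2·x^0·y^1 ↦ -2·X^0·Y^1·Z^1.
  monomial -1·x^0·y^0 ↦ -1·X^0·Y^0·Z^2.
Collecting: F(X, Y, Z) = 2*X**2 - X*Y + 3*X*Z + 3*Y**2 - 2*Y*Z - Z**2.


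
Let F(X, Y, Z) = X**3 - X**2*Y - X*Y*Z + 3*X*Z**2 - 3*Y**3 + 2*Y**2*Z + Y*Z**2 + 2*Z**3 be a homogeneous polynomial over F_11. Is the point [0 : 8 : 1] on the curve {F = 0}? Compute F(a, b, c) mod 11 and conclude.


F(0,8,1) ≡ 10 (mod 11); P is NOT on the curve.

Evaluate F(0, 8, 1) term-by-term (mod 11).
  X**3 ↦ 1·0·1·1 = 0
  -X**2*Y ↦ -1·0·8·1 = 0
  -X*Y*Z ↦ -1·0·8·1 = 0
  3*X*Z**2 ↦ 3·0·1·1 = 0
  -3*Y**3 ↦ -3·1·512·1 = -1536
  2*Y**2*Z ↦ 2·1·64·1 = 128
  Y*Z**2 ↦ 1·1·8·1 = 8
  2*Z**3 ↦ 2·1·1·1 = 2
Sum: F(0, 8, 1) = (0) + (0) + (0) + (0) + (-1536) + (128) + (8) + (2) = -1398.
Reducing mod 11: -1398 ≡ 10 (mod 11).
Since F(a, b, c) ≡ 10 ≠ 0 (mod 11), P does NOT lie on the curve.


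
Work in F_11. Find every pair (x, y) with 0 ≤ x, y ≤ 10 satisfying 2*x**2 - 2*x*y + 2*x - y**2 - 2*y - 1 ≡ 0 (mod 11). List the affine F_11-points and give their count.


Affine F_11-points: {(0, 10), (2, 0), (2, 5), (4, 3), (4, 9), (6, 4), (8, 0), (8, 4), (9, 3), (9, 10)}; count = 10.

For each of the 121 pairs (x, y) ∈ F_11², evaluate f(x, y) mod 11. Record the zeros.
  x = 0: [0↦10, 1↦7, 2↦2, 3↦6, 4↦8, 5↦8, 6↦6, 7↦2, 8↦7, 9↦10, 10↦0]  zeros at y ∈ {10}
  x = 1: [0↦3, 1↦9, 2↦2, 3↦4, 4↦4, 5↦2, 6↦9, 7↦3, 8↦6, 9↦7, 10↦6]  zeros at y ∈ ∅
  x = 2: [0↦0, 1↦4, 2↦6, 3↦6, 4↦4, 5↦0, 6↦5, 7↦8, 8↦9, 9↦8, 10↦5]  zeros at y ∈ {0, 5}
  x = 3: [0↦1, 1↦3, 2↦3, 3↦1, 4↦8, 5↦2, 6↦5, 7↦6, 8↦5, 9↦2, 10↦8]  zeros at y ∈ ∅
  x = 4: [0↦6, 1↦6, 2↦4, 3↦0, 4↦5, 5↦8, 6↦9, 7↦8, 8↦5, 9↦0, 10↦4]  zeros at y ∈ {3, 9}
  x = 5: [0↦4, 1↦2, 2↦9, 3↦3, 4↦6, 5↦7, 6↦6, 7↦3, 8↦9, 9↦2, 10↦4]  zeros at y ∈ ∅
  x = 6: [0↦6, 1↦2, 2↦7, 3↦10, 4↦0, 5↦10, 6↦7, 7↦2, 8↦6, 9↦8, 10↦8]  zeros at y ∈ {4}
  x = 7: [0↦1, 1↦6, 2↦9, 3↦10, 4↦9, 5↦6, 6↦1, 7↦5, 8↦7, 9↦7, 10↦5]  zeros at y ∈ ∅
  x = 8: [0↦0, 1↦3, 2↦4, 3↦3, 4↦0, 5↦6, 6↦10, 7↦1, 8↦1, 9↦10, 10↦6]  zeros at y ∈ {0, 4}
  x = 9: [0↦3, 1↦4, 2↦3, 3↦0, 4↦6, 5↦10, 6↦1, 7↦1, 8↦10, 9↦6, 10↦0]  zeros at y ∈ {3, 10}
  x = 10: [0↦10, 1↦9, 2↦6, 3↦1, 4↦5, 5↦7, 6↦7, 7↦5, 8↦1, 9↦6, 10↦9]  zeros at y ∈ ∅
Collecting zeros: affine points = {(0, 10), (2, 0), (2, 5), (4, 3), (4, 9), (6, 4), (8, 0), (8, 4), (9, 3), (9, 10)}.
Total count |C(F_11)_aff| = 10.


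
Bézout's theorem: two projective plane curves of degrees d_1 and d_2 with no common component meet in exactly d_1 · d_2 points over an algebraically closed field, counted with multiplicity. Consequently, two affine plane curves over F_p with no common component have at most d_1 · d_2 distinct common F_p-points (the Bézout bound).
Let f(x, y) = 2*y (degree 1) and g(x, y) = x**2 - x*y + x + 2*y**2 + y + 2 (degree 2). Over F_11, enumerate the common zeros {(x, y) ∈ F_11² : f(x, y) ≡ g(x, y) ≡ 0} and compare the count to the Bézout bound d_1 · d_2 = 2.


Common zeros: {(4, 0), (6, 0)}; count = 2; Bézout bound = 2.

deg(f) = 1, deg(g) = 2, so Bézout bound = 2.
Scan x ∈ F_11. For each x, list the y ∈ F_11 with f(x, y) ≡ 0 and those with g(x, y) ≡ 0 (mod 11); the common zeros in that column are the intersection.
  x = 0: f ≡ 0 at y ∈ {0}; g ≡ 0 at y ∈ ∅; common: ∅.
  x = 1: f ≡ 0 at y ∈ {0}; g ≡ 0 at y ∈ {3, 8}; common: ∅.
  x = 2: f ≡ 0 at y ∈ {0}; g ≡ 0 at y ∈ {7, 10}; common: ∅.
  x = 3: f ≡ 0 at y ∈ {0}; g ≡ 0 at y ∈ ∅; common: ∅.
  x = 4: f ≡ 0 at y ∈ {0}; g ≡ 0 at y ∈ {0, 7}; common: {0}.
  x = 5: f ≡ 0 at y ∈ {0}; g ≡ 0 at y ∈ ∅; common: ∅.
  x = 6: f ≡ 0 at y ∈ {0}; g ≡ 0 at y ∈ {0, 8}; common: {0}.
  x = 7: f ≡ 0 at y ∈ {0}; g ≡ 0 at y ∈ {4, 10}; common: ∅.
  x = 8: f ≡ 0 at y ∈ {0}; g ≡ 0 at y ∈ ∅; common: ∅.
  x = 9: f ≡ 0 at y ∈ {0}; g ≡ 0 at y ∈ ∅; common: ∅.
  x = 10: f ≡ 0 at y ∈ {0}; g ≡ 0 at y ∈ ∅; common: ∅.
Collecting: common zeros = {(4, 0), (6, 0)}, so the count is 2.
Comparison with the Bézout bound: 2 ≤ 2 = deg(f)·deg(g), as expected for curves with no common component (the bound is attained).


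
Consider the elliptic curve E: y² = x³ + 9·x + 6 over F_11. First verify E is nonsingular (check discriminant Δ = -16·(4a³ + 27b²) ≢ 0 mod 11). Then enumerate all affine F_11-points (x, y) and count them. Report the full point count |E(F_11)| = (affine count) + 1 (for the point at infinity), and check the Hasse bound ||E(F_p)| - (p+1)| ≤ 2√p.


Affine points = {(1, 4), (1, 7), (3, 4), (3, 7), (5, 0), (6, 1), (6, 10), (7, 4), (7, 7)}; affine count = 9; |E(F_11)| = 10.

Discriminant check: Δ ∝ 4a³ + 27b² = 4·9³ + 27·6² = 4·729 + 27·36 ≡ 5 (mod 11). Nonzero ⇒ E is nonsingular.
For each x ∈ F_11, compute rhs = x³ + 9·x + 6 mod 11, then count y ∈ F_11 with y² ≡ rhs.
  x = 0: rhs = 6, matching y values: none (0 points).
  x = 1: rhs = 5, matching y values: 4, 7 (2 points).
  x = 2: rhs = 10, matching y values: none (0 points).
  x = 3: rhs = 5, matching y values: 4, 7 (2 points).
  x = 4: rhs = 7, matching y values: none (0 points).
  x = 5: rhs = 0, matching y values: 0 (1 points).
  x = 6: rhs = 1, matching y values: 1, 10 (2 points).
  x = 7: rhs = 5, matching y values: 4, 7 (2 points).
  x = 8: rhs = 7, matching y values: none (0 points).
  x = 9: rhs = 2, matching y values: none (0 points).
  x = 10: rhs = 7, matching y values: none (0 points).
Total affine count: 9.
Full point count |E(F_11)| = 9 + 1 = 10.
Hasse bound: |10 − (11+1)| = |-2| = 2 ≤ 2√11 ≈ 6.6332 ✓.


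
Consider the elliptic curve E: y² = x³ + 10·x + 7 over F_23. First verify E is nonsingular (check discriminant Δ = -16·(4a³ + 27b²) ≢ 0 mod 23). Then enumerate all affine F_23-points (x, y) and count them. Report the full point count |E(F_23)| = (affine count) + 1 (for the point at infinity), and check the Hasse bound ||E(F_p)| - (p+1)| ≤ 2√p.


Affine points = {(1, 8), (1, 15), (2, 9), (2, 14), (3, 8), (3, 15), (7, 11), (7, 12), (8, 1), (8, 22), (10, 7), (10, 16), (14, 4), (14, 19), (15, 6), (15, 17), (16, 10), (16, 13), (18, 4), (18, 19), (19, 8), (19, 15), (21, 5), (21, 18)}; affine count = 24; |E(F_23)| = 25.

Discriminant check: Δ ∝ 4a³ + 27b² = 4·10³ + 27·7² = 4·1000 + 27·49 ≡ 10 (mod 23). Nonzero ⇒ E is nonsingular.
For each x ∈ F_23, compute rhs = x³ + 10·x + 7 mod 23, then count y ∈ F_23 with y² ≡ rhs.
  x = 0: rhs = 7, matching y values: none (0 points).
  x = 1: rhs = 18, matching y values: 8, 15 (2 points).
  x = 2: rhs = 12, matching y values: 9, 14 (2 points).
  x = 3: rhs = 18, matching y values: 8, 15 (2 points).
  x = 4: rhs = 19, matching y values: none (0 points).
  x = 5: rhs = 21, matching y values: none (0 points).
  x = 6: rhs = 7, matching y values: none (0 points).
  x = 7: rhs = 6, matching y values: 11, 12 (2 points).
  x = 8: rhs = 1, matching y values: 1, 22 (2 points).
  x = 9: rhs = 21, matching y values: none (0 points).
  x = 10: rhs = 3, matching y values: 7, 16 (2 points).
  x = 11: rhs = 22, matching y values: none (0 points).
  x = 12: rhs = 15, matching y values: none (0 points).
  x = 13: rhs = 11, matching y values: none (0 points).
  x = 14: rhs = 16, matching y values: 4, 19 (2 points).
  x = 15: rhs = 13, matching y values: 6, 17 (2 points).
  x = 16: rhs = 8, matching y values: 10, 13 (2 points).
  x = 17: rhs = 7, matching y values: none (0 points).
  x = 18: rhs = 16, matching y values: 4, 19 (2 points).
  x = 19: rhs = 18, matching y values: 8, 15 (2 points).
  x = 20: rhs = 19, matching y values: none (0 points).
  x = 21: rhs = 2, matching y values: 5, 18 (2 points).
  x = 22: rhs = 19, matching y values: none (0 points).
Total affine count: 24.
Full point count |E(F_23)| = 24 + 1 = 25.
Hasse bound: |25 − (23+1)| = |1| = 1 ≤ 2√23 ≈ 9.5917 ✓.


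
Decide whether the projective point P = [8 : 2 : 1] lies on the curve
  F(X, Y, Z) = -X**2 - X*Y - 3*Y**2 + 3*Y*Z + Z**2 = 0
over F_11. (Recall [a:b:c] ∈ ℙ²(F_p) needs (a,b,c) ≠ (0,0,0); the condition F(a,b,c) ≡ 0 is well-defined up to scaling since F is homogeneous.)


F(8,2,1) ≡ 3 (mod 11); P is NOT on the curve.

Evaluate F(8, 2, 1) term-by-term (mod 11).
  -X**2 ↦ -1·64·1·1 = -64
  -X*Y ↦ -1·8·2·1 = -16
  -3*Y**2 ↦ -3·1·4·1 = -12
  3*Y*Z ↦ 3·1·2·1 = 6
  Z**2 ↦ 1·1·1·1 = 1
Sum: F(8, 2, 1) = (-64) + (-16) + (-12) + (6) + (1) = -85.
Reducing mod 11: -85 ≡ 3 (mod 11).
Since F(a, b, c) ≡ 3 ≠ 0 (mod 11), P does NOT lie on the curve.


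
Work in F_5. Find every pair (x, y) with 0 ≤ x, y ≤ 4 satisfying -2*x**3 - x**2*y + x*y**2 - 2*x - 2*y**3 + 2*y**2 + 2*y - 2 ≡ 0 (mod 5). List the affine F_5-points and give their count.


Affine F_5-points: {(0, 1), (0, 4), (1, 3), (4, 3)}; count = 4.

For each of the 25 pairs (x, y) ∈ F_5², evaluate f(x, y) mod 5. Record the zeros.
  x = 0: [0↦3, 1↦0, 2↦4, 3↦3, 4↦0]  zeros at y ∈ {1, 4}
  x = 1: [0↦4, 1↦1, 2↦2, 3↦0, 4↦3]  zeros at y ∈ {3}
  x = 2: [0↦3, 1↦3, 2↦4, 3↦4, 4↦1]  zeros at y ∈ ∅
  x = 3: [0↦3, 1↦4, 2↦3, 3↦3, 4↦2]  zeros at y ∈ ∅
  x = 4: [0↦2, 1↦2, 2↦2, 3↦0, 4↦4]  zeros at y ∈ {3}
Collecting zeros: affine points = {(0, 1), (0, 4), (1, 3), (4, 3)}.
Total count |C(F_5)_aff| = 4.


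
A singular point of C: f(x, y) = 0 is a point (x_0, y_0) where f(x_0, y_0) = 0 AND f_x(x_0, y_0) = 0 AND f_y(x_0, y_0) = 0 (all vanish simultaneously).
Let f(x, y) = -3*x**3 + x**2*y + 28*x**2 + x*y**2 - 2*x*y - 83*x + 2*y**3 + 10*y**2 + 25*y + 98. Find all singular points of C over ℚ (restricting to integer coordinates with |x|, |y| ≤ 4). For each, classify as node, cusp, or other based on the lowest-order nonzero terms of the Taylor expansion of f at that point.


Singular points: {(3, -2)}; classification: node.

Compute partial derivatives:
  f_x = -9*x**2 + 2*x*y + 56*x + y**2 - 2*y - 83.
  f_y = x**2 + 2*x*y - 2*x + 6*y**2 + 20*y + 25.
Scan x_0 ∈ {−4, ..., 4}. For each x_0, f_y(x_0, y) is a polynomial in y; find its integer roots y ∈ {−4, ..., 4}, then test f_x and f at those candidates.
  x = -4: f_y(-4, y) = 6*y**2 + 12*y + 49; no integer root y with |y| ≤ 4.
  x = -3: f_y(-3, y) = 6*y**2 + 14*y + 40; no integer root y with |y| ≤ 4.
  x = -2: f_y(-2, y) = 6*y**2 + 16*y + 33; no integer root y with |y| ≤ 4.
  x = -1: f_y(-1, y) = 6*y**2 + 18*y + 28; no integer root y with |y| ≤ 4.
  x = 0: f_y(0, y) = 6*y**2 + 20*y + 25; no integer root y with |y| ≤ 4.
  x = 1: f_y(1, y) = 6*y**2 + 22*y + 24; no integer root y with |y| ≤ 4.
  x = 2: f_y(2, y) = 6*y**2 + 24*y + 25; no integer root y with |y| ≤ 4.
  x = 3: f_y(3, y) = 6*y**2 + 26*y + 28; vanishes at y ∈ {-2}. (3, -2): f_x = 0, f = 0 — SINGULAR.
  x = 4: f_y(4, y) = 6*y**2 + 28*y + 33; no integer root y with |y| ≤ 4.
Only singular point on the grid: (3, -2).
Classify: substitute x = 3 + u, y = -2 + v and expand: f = -3*u**3 + u**2*v - u**2 + u*v**2 + 2*v**3 + v**2.
No constant or linear terms (consistent with a singular point). Quadratic part: -u**2 + v**2. Cubic part: -3*u**3 + u**2*v + u*v**2 + 2*v**3.
The quadratic part v**2 - u**2 = (v − u)(v + u) splits into two distinct linear factors, so there are two distinct tangent lines y − -2 = ±(x − 3) — this is a node (ordinary double point).
Classification: node.


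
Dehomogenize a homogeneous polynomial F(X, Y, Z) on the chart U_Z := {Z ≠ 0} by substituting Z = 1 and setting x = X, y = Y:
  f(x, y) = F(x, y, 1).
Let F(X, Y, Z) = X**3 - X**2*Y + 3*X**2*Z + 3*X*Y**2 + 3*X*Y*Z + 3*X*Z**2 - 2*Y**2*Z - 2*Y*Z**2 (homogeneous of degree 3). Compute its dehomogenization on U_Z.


f(x, y) = x**3 - x**2*y + 3*x**2 + 3*x*y**2 + 3*x*y + 3*x - 2*y**2 - 2*y

On U_Z we set Z = 1. Each monomial c·X^i·Y^j·Z^k in F becomes c·x^i·y^j·1^k = c·x^i·y^j.
Substituting Z = 1: F(X, Y, 1) = x**3 - x**2*y + 3*x**2 + 3*x*y**2 + 3*x*y + 3*x - 2*y**2 - 2*y.
Note: deg(f) ≤ deg(F) = 3; strict inequality happens when F is divisible by Z (lost terms).


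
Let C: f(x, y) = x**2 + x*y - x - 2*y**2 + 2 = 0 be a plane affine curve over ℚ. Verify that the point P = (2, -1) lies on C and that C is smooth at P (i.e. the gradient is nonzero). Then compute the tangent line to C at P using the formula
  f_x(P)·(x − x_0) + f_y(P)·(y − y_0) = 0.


Tangent line at P: 2*x + 6*y + 2 = 0.

Step 1: f(2, -1) = 0, so P lies on C.
Step 2: partial derivatives
  f_x(x, y) = 2*x + y - 1, f_y(x, y) = x - 4*y.
  f_x(P) = 2, f_y(P) = 6 (gradient nonzero, so P is smooth).
Step 3: tangent line at P: 2·(x − 2) + 6·(y − -1) = 0.
Expanding: 2*x + 6*y + 2 = 0.


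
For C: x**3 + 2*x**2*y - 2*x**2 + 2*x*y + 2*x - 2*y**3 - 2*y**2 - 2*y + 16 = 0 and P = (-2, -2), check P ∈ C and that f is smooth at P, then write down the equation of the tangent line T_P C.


Tangent line at P: 34*x - 14*y + 40 = 0.

Step 1: f(-2, -2) = 0, so P lies on C.
Step 2: partial derivatives
  f_x(x, y) = 3*x**2 + 4*x*y - 4*x + 2*y + 2, f_y(x, y) = 2*x**2 + 2*x - 6*y**2 - 4*y - 2.
  f_x(P) = 34, f_y(P) = -14 (gradient nonzero, so P is smooth).
Step 3: tangent line at P: 34·(x − -2) + -14·(y − -2) = 0.
Expanding: 34*x - 14*y + 40 = 0.


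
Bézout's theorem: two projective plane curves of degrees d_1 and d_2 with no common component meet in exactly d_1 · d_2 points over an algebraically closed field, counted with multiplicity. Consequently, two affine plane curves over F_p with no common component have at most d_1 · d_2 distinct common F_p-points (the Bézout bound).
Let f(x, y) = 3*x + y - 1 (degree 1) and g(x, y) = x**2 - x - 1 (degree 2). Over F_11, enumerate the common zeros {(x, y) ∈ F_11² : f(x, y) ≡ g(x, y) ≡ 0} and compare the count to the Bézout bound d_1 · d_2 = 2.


Common zeros: {(4, 0), (8, 10)}; count = 2; Bézout bound = 2.

deg(f) = 1, deg(g) = 2, so Bézout bound = 2.
Scan x ∈ F_11. For each x, list the y ∈ F_11 with f(x, y) ≡ 0 and those with g(x, y) ≡ 0 (mod 11); the common zeros in that column are the intersection.
  x = 0: f ≡ 0 at y ∈ {1}; g ≡ 0 at y ∈ ∅; common: ∅.
  x = 1: f ≡ 0 at y ∈ {9}; g ≡ 0 at y ∈ ∅; common: ∅.
  x = 2: f ≡ 0 at y ∈ {6}; g ≡ 0 at y ∈ ∅; common: ∅.
  x = 3: f ≡ 0 at y ∈ {3}; g ≡ 0 at y ∈ ∅; common: ∅.
  x = 4: f ≡ 0 at y ∈ {0}; g ≡ 0 at y ∈ {0, 1, 2, 3, 4, 5, 6, 7, 8, 9, 10}; common: {0}.
  x = 5: f ≡ 0 at y ∈ {8}; g ≡ 0 at y ∈ ∅; common: ∅.
  x = 6: f ≡ 0 at y ∈ {5}; g ≡ 0 at y ∈ ∅; common: ∅.
  x = 7: f ≡ 0 at y ∈ {2}; g ≡ 0 at y ∈ ∅; common: ∅.
  x = 8: f ≡ 0 at y ∈ {10}; g ≡ 0 at y ∈ {0, 1, 2, 3, 4, 5, 6, 7, 8, 9, 10}; common: {10}.
  x = 9: f ≡ 0 at y ∈ {7}; g ≡ 0 at y ∈ ∅; common: ∅.
  x = 10: f ≡ 0 at y ∈ {4}; g ≡ 0 at y ∈ ∅; common: ∅.
Collecting: common zeros = {(4, 0), (8, 10)}, so the count is 2.
Comparison with the Bézout bound: 2 ≤ 2 = deg(f)·deg(g), as expected for curves with no common component (the bound is attained).


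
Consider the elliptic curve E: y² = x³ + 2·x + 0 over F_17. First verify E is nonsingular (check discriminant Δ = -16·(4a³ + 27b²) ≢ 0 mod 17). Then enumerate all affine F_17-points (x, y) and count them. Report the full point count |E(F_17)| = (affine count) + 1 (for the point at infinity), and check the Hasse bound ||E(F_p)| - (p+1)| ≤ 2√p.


Affine points = {(0, 0), (3, 4), (3, 13), (4, 2), (4, 15), (5, 4), (5, 13), (7, 0), (8, 1), (8, 16), (9, 4), (9, 13), (10, 0), (12, 1), (12, 16), (13, 8), (13, 9), (14, 1), (14, 16)}; affine count = 19; |E(F_17)| = 20.

Discriminant check: Δ ∝ 4a³ + 27b² = 4·2³ + 27·0² = 4·8 + 27·0 ≡ 15 (mod 17). Nonzero ⇒ E is nonsingular.
For each x ∈ F_17, compute rhs = x³ + 2·x + 0 mod 17, then count y ∈ F_17 with y² ≡ rhs.
  x = 0: rhs = 0, matching y values: 0 (1 points).
  x = 1: rhs = 3, matching y values: none (0 points).
  x = 2: rhs = 12, matching y values: none (0 points).
  x = 3: rhs = 16, matching y values: 4, 13 (2 points).
  x = 4: rhs = 4, matching y values: 2, 15 (2 points).
  x = 5: rhs = 16, matching y values: 4, 13 (2 points).
  x = 6: rhs = 7, matching y values: none (0 points).
  x = 7: rhs = 0, matching y values: 0 (1 points).
  x = 8: rhs = 1, matching y values: 1, 16 (2 points).
  x = 9: rhs = 16, matching y values: 4, 13 (2 points).
  x = 10: rhs = 0, matching y values: 0 (1 points).
  x = 11: rhs = 10, matching y values: none (0 points).
  x = 12: rhs = 1, matching y values: 1, 16 (2 points).
  x = 13: rhs = 13, matching y values: 8, 9 (2 points).
  x = 14: rhs = 1, matching y values: 1, 16 (2 points).
  x = 15: rhs = 5, matching y values: none (0 points).
  x = 16: rhs = 14, matching y values: none (0 points).
Total affine count: 19.
Full point count |E(F_17)| = 19 + 1 = 20.
Hasse bound: |20 − (17+1)| = |2| = 2 ≤ 2√17 ≈ 8.2462 ✓.


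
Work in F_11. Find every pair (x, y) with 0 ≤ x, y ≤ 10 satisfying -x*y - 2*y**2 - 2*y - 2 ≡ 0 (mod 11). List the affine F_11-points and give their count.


Affine F_11-points: {(1, 7), (1, 8), (2, 10), (3, 5), (3, 9), (4, 2), (4, 6), (5, 1), (6, 3), (6, 4)}; count = 10.

For each of the 121 pairs (x, y) ∈ F_11², evaluate f(x, y) mod 11. Record the zeros.
  x = 0: [0↦9, 1↦5, 2↦8, 3↦7, 4↦2, 5↦4, 6↦2, 7↦7, 8↦8, 9↦5, 10↦9]  zeros at y ∈ ∅
  x = 1: [0↦9, 1↦4, 2↦6, 3↦4, 4↦9, 5↦10, 6↦7, 7↦0, 8↦0, 9↦7, 10↦10]  zeros at y ∈ {7, 8}
  x = 2: [0↦9, 1↦3, 2↦4, 3↦1, 4↦5, 5↦5, 6↦1, 7↦4, 8↦3, 9↦9, 10↦0]  zeros at y ∈ {10}
  x = 3: [0↦9, 1↦2, 2↦2, 3↦9, 4↦1, 5↦0, 6↦6, 7↦8, 8↦6, 9↦0, 10↦1]  zeros at y ∈ {5, 9}
  x = 4: [0↦9, 1↦1, 2↦0, 3↦6, 4↦8, 5↦6, 6↦0, 7↦1, 8↦9, 9↦2, 10↦2]  zeros at y ∈ {2, 6}
  x = 5: [0↦9, 1↦0, 2↦9, 3↦3, 4↦4, 5↦1, 6↦5, 7↦5, 8↦1, 9↦4, 10↦3]  zeros at y ∈ {1}
  x = 6: [0↦9, 1↦10, 2↦7, 3↦0, 4↦0, 5↦7, 6↦10, 7↦9, 8↦4, 9↦6, 10↦4]  zeros at y ∈ {3, 4}
  x = 7: [0↦9, 1↦9, 2↦5, 3↦8, 4↦7, 5↦2, 6↦4, 7↦2, 8↦7, 9↦8, 10↦5]  zeros at y ∈ ∅
  x = 8: [0↦9, 1↦8, 2↦3, 3↦5, 4↦3, 5↦8, 6↦9, 7↦6, 8↦10, 9↦10, 10↦6]  zeros at y ∈ ∅
  x = 9: [0↦9, 1↦7, 2↦1, 3↦2, 4↦10, 5↦3, 6↦3, 7↦10, 8↦2, 9↦1, 10↦7]  zeros at y ∈ ∅
  x = 10: [0↦9, 1↦6, 2↦10, 3↦10, 4↦6, 5↦9, 6↦8, 7↦3, 8↦5, 9↦3, 10↦8]  zeros at y ∈ ∅
Collecting zeros: affine points = {(1, 7), (1, 8), (2, 10), (3, 5), (3, 9), (4, 2), (4, 6), (5, 1), (6, 3), (6, 4)}.
Total count |C(F_11)_aff| = 10.


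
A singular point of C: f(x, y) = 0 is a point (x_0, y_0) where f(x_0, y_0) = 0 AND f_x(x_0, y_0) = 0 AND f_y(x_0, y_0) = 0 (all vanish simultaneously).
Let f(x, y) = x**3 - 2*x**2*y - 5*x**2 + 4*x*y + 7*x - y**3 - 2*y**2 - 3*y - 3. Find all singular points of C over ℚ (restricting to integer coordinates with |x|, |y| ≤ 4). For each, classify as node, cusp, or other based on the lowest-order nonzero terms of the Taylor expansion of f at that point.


Singular points: {(1, -1)}; classification: cusp.

Compute partial derivatives:
  f_x = 3*x**2 - 4*x*y - 10*x + 4*y + 7.
  f_y = -2*x**2 + 4*x - 3*y**2 - 4*y - 3.
Scan x_0 ∈ {−4, ..., 4}. For each x_0, f_y(x_0, y) is a polynomial in y; find its integer roots y ∈ {−4, ..., 4}, then test f_x and f at those candidates.
  x = -4: f_y(-4, y) = -3*y**2 - 4*y - 51; no integer root y with |y| ≤ 4.
  x = -3: f_y(-3, y) = -3*y**2 - 4*y - 33; no integer root y with |y| ≤ 4.
  x = -2: f_y(-2, y) = -3*y**2 - 4*y - 19; no integer root y with |y| ≤ 4.
  x = -1: f_y(-1, y) = -3*y**2 - 4*y - 9; no integer root y with |y| ≤ 4.
  x = 0: f_y(0, y) = -3*y**2 - 4*y - 3; no integer root y with |y| ≤ 4.
  x = 1: f_y(1, y) = -3*y**2 - 4*y - 1; vanishes at y ∈ {-1}. (1, -1): f_x = 0, f = 0 — SINGULAR.
  x = 2: f_y(2, y) = -3*y**2 - 4*y - 3; no integer root y with |y| ≤ 4.
  x = 3: f_y(3, y) = -3*y**2 - 4*y - 9; no integer root y with |y| ≤ 4.
  x = 4: f_y(4, y) = -3*y**2 - 4*y - 19; no integer root y with |y| ≤ 4.
Only singular point on the grid: (1, -1).
Classify: substitute x = 1 + u, y = -1 + v and expand: f = u**3 - 2*u**2*v - v**3 + v**2.
No constant or linear terms (consistent with a singular point). Quadratic part: v**2. Cubic part: u**3 - 2*u**2*v - v**3.
The quadratic part v**2 is a perfect square, so there is a single (double) tangent line v = 0, i.e. y = -1. Restricting the cubic part to that line (v = 0) leaves u**3 ≠ 0, so f is not divisible by v and the branch is v² ≈ -u**3 to lowest order — this is a cusp.
Classification: cusp.


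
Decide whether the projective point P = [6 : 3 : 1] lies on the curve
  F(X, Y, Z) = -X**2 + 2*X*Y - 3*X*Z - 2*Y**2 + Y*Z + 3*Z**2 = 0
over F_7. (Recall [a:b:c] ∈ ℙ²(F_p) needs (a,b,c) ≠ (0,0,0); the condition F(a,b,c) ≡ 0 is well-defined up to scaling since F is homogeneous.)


F(6,3,1) ≡ 5 (mod 7); P is NOT on the curve.

Evaluate F(6, 3, 1) term-by-term (mod 7).
  -X**2 ↦ -1·36·1·1 = -36
  2*X*Y ↦ 2·6·3·1 = 36
  -3*X*Z ↦ -3·6·1·1 = -18
  -2*Y**2 ↦ -2·1·9·1 = -18
  Y*Z ↦ 1·1·3·1 = 3
  3*Z**2 ↦ 3·1·1·1 = 3
Sum: F(6, 3, 1) = (-36) + (36) + (-18) + (-18) + (3) + (3) = -30.
Reducing mod 7: -30 ≡ 5 (mod 7).
Since F(a, b, c) ≡ 5 ≠ 0 (mod 7), P does NOT lie on the curve.


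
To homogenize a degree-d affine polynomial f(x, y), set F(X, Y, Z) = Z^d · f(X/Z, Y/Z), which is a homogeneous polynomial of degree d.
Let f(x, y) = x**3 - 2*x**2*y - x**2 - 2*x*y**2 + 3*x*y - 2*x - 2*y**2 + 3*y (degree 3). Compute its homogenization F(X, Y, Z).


F(X, Y, Z) = X**3 - 2*X**2*Y - X**2*Z - 2*X*Y**2 + 3*X*Y*Z - 2*X*Z**2 - 2*Y**2*Z + 3*Y*Z**2

deg(f) = 3.
Substitute x = X/Z, y = Y/Z into f, then multiply by Z^3.
  monomial 1·x^3·y^0 ↦ 1·X^3·Y^0·Z^0.
  monomial -2·x^2·y^1 ↦ -2·X^2·Y^1·Z^0.
  monomial -1·x^2·y^0 ↦ -1·X^2·Y^0·Z^1.
  monomial -2·x^1·y^2 ↦ -2·X^1·Y^2·Z^0.
  monomial 3·x^1·y^1 ↦ 3·X^1·Y^1·Z^1.
  monomial -2·x^1·y^0 ↦ -2·X^1·Y^0·Z^2.
  monomial -2·x^0·y^2 ↦ -2·X^0·Y^2·Z^1.
  monomial 3·x^0·y^1 ↦ 3·X^0·Y^1·Z^2.
Collecting: F(X, Y, Z) = X**3 - 2*X**2*Y - X**2*Z - 2*X*Y**2 + 3*X*Y*Z - 2*X*Z**2 - 2*Y**2*Z + 3*Y*Z**2.


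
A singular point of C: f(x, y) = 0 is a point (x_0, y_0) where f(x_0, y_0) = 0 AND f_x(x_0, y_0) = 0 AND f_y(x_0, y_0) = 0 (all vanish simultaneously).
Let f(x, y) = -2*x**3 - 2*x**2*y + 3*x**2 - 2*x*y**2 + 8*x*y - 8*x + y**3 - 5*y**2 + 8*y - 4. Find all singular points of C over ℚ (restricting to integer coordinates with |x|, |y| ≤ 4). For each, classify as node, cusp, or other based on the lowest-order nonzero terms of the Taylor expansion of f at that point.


Singular points: {(0, 2)}; classification: node.

Compute partial derivatives:
  f_x = -6*x**2 - 4*x*y + 6*x - 2*y**2 + 8*y - 8.
  f_y = -2*x**2 - 4*x*y + 8*x + 3*y**2 - 10*y + 8.
Scan x_0 ∈ {−4, ..., 4}. For each x_0, f_y(x_0, y) is a polynomial in y; find its integer roots y ∈ {−4, ..., 4}, then test f_x and f at those candidates.
  x = -4: f_y(-4, y) = 3*y**2 + 6*y - 56; no integer root y with |y| ≤ 4.
  x = -3: f_y(-3, y) = 3*y**2 + 2*y - 34; no integer root y with |y| ≤ 4.
  x = -2: f_y(-2, y) = 3*y**2 - 2*y - 16; vanishes at y ∈ {-2}. (-2, -2): f_x = -84 ≠ 0.
  x = -1: f_y(-1, y) = 3*y**2 - 6*y - 2; no integer root y with |y| ≤ 4.
  x = 0: f_y(0, y) = 3*y**2 - 10*y + 8; vanishes at y ∈ {2}. (0, 2): f_x = 0, f = 0 — SINGULAR.
  x = 1: f_y(1, y) = 3*y**2 - 14*y + 14; no integer root y with |y| ≤ 4.
  x = 2: f_y(2, y) = 3*y**2 - 18*y + 16; no integer root y with |y| ≤ 4.
  x = 3: f_y(3, y) = 3*y**2 - 22*y + 14; no integer root y with |y| ≤ 4.
  x = 4: f_y(4, y) = 3*y**2 - 26*y + 8; no integer root y with |y| ≤ 4.
Only singular point on the grid: (0, 2).
Classify: substitute x = 0 + u, y = 2 + v and expand: f = -2*u**3 - 2*u**2*v - u**2 - 2*u*v**2 + v**3 + v**2.
No constant or linear terms (consistent with a singular point). Quadratic part: -u**2 + v**2. Cubic part: -2*u**3 - 2*u**2*v - 2*u*v**2 + v**3.
The quadratic part v**2 - u**2 = (v − u)(v + u) splits into two distinct linear factors, so there are two distinct tangent lines y − 2 = ±(x − 0) — this is a node (ordinary double point).
Classification: node.
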